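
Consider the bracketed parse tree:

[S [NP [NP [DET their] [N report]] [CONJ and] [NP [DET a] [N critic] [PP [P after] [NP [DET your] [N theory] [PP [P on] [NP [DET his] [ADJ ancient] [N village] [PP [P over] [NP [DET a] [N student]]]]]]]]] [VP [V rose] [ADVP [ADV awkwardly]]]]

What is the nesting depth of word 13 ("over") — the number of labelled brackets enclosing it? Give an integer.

The word sits inside P, which is inside PP, inside NP, inside PP, inside NP, inside PP, inside NP, inside NP, inside S — 9 brackets in all.

9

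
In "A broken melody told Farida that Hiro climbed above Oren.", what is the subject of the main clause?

a broken melody

In the main clause the verb is "told"; the NP preceding it, "a broken melody", is the subject.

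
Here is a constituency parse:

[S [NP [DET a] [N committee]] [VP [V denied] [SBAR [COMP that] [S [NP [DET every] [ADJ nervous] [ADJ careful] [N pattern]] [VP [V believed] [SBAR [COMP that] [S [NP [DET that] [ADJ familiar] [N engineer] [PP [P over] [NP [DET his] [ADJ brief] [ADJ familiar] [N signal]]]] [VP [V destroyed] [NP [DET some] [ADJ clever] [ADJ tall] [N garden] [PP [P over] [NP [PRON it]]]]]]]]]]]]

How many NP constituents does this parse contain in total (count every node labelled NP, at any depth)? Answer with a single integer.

Listing each NP by its span: [NP a committee]; [NP every nervous careful pattern]; [NP that familiar engineer over his brief familiar signal]; [NP his brief familiar signal]; [NP some clever tall garden over it]; [NP it] — that makes 6.

6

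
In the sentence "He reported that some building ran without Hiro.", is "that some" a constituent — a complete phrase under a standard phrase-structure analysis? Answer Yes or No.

No

The smallest constituent containing the whole sequence is the subordinate clause [SBAR that some building ran without Hiro], but the sequence is only part of it — it straddles the boundary between complementizer "that" and clause "some building ran without Hiro".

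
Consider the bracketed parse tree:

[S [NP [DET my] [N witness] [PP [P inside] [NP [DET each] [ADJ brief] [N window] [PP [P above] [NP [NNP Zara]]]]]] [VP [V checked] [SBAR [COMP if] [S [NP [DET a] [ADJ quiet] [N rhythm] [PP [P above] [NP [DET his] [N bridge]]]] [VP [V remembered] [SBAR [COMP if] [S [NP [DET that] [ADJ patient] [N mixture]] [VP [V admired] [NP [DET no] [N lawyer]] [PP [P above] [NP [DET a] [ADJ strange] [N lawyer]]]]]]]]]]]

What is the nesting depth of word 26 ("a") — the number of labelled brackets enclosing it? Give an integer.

Path from the root down to the word: S → VP → SBAR → S → VP → SBAR → S → VP → PP → NP → DET. That is 11 enclosing brackets.

11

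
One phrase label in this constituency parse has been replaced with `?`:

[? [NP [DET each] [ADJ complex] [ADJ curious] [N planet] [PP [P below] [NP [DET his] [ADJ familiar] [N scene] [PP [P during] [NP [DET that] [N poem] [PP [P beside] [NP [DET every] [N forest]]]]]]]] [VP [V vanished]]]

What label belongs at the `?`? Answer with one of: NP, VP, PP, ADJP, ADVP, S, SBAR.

S

A constituent whose immediate children are NP, VP is a clause: S.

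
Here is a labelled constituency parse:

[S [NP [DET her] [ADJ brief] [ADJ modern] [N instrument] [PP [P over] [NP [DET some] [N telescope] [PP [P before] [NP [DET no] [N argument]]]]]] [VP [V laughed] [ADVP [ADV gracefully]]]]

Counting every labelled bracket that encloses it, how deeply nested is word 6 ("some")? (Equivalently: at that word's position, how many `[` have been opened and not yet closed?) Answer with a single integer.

5

Path from the root down to the word: S → NP → PP → NP → DET. That is 5 enclosing brackets.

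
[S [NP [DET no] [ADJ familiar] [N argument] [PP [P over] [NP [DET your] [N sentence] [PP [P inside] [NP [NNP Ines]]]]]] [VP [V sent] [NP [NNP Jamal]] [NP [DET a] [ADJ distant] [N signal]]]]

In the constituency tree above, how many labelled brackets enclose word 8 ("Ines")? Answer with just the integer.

7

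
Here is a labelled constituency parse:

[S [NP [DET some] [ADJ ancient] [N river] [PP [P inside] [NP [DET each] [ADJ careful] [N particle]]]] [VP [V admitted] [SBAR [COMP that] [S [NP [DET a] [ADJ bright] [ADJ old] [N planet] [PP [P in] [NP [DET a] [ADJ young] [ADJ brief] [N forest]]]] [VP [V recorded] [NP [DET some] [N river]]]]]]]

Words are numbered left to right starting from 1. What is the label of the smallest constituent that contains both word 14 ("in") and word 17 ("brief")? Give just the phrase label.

PP

Both words fall inside [PP in a young brief forest] (words 14–18), and no smaller constituent contains them both. Label: PP.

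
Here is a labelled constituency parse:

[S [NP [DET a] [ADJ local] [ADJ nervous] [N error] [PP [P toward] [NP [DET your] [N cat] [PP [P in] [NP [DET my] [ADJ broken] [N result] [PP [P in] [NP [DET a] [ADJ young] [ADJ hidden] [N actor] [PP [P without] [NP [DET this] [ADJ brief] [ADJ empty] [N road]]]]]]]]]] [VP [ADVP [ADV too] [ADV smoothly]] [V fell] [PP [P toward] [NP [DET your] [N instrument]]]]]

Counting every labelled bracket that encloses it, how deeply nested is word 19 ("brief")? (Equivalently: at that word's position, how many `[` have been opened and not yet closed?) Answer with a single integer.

11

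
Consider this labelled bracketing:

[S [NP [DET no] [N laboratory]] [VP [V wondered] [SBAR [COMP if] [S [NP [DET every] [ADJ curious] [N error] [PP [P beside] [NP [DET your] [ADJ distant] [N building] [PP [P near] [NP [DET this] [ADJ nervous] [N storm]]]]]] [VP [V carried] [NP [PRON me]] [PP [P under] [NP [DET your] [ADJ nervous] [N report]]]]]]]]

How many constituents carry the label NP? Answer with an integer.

Scanning left to right, an opening `[NP` appears at word positions 1, 5, 9, 13, 17, 19 — 6 in total.

6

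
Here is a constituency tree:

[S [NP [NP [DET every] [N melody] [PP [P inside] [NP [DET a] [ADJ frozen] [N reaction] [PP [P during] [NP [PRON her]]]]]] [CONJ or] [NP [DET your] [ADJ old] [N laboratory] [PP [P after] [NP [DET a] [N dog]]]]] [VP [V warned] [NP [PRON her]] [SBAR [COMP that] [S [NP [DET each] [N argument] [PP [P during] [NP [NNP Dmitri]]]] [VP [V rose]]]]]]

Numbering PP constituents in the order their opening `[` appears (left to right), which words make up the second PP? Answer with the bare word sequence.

during her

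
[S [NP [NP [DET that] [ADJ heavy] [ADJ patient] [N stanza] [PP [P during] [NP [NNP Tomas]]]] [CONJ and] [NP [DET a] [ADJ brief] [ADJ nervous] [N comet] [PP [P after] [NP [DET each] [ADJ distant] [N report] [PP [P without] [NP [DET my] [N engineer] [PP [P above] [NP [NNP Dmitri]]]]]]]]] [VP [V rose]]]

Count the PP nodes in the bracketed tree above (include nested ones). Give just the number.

4

Listing each PP by its span: [PP during Tomas]; [PP after each distant report without my engineer above Dmitri]; [PP without my engineer above Dmitri]; [PP above Dmitri] — that makes 4.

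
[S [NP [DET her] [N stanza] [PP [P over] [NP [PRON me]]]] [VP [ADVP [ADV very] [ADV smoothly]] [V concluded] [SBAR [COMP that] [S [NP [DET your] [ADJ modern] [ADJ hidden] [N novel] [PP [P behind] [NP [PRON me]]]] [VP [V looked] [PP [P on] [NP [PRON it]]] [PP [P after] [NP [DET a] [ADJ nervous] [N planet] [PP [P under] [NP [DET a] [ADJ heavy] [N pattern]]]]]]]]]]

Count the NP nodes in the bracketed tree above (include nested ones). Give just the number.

7

The NP constituents are: [NP her stanza over me]; [NP me]; [NP your modern hidden novel behind me]; [NP me]; [NP it]; [NP a nervous planet under a heavy pattern] …. Total: 7.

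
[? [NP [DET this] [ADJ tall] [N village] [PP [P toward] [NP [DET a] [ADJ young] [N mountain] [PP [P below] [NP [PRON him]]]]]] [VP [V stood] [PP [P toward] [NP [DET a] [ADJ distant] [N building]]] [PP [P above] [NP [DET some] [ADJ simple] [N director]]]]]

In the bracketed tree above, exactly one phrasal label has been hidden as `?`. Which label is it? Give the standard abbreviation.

The `?` node immediately contains: NP, VP. That is the internal structure of a clause, so the label is S.

S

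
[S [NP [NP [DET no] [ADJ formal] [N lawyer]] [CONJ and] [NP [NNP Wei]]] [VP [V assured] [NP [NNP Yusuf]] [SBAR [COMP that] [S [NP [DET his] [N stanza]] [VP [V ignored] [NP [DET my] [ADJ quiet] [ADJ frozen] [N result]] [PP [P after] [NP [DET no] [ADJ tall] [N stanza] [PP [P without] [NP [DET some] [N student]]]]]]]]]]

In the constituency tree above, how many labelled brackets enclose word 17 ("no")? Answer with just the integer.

8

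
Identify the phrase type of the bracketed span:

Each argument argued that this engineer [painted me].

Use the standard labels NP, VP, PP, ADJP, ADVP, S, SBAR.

VP

The bracketed span "painted me" is headed by "painted", making it a verb phrase (VP).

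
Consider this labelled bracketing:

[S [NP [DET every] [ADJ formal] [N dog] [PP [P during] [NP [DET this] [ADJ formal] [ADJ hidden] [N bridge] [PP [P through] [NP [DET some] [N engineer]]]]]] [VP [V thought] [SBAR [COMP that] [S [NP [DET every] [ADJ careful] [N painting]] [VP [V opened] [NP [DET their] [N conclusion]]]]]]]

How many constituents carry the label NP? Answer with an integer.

5

The NP constituents are: [NP every formal dog during this formal hidden bridge through some engineer]; [NP this formal hidden bridge through some engineer]; [NP some engineer]; [NP every careful painting]; [NP their conclusion]. Total: 5.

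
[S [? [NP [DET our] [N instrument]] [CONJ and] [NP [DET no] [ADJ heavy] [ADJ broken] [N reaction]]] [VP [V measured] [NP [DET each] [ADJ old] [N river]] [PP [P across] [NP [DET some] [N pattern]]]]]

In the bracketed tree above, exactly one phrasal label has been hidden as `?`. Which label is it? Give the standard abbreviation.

Looking at what the `?` directly dominates — NP, CONJ 'and', NP — this is a noun phrase (NP).

NP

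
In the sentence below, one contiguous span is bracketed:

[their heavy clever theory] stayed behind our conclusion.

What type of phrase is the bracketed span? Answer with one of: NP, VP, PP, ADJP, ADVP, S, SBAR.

"theory" is the head of the bracketed span, so the span is a noun phrase: NP.

NP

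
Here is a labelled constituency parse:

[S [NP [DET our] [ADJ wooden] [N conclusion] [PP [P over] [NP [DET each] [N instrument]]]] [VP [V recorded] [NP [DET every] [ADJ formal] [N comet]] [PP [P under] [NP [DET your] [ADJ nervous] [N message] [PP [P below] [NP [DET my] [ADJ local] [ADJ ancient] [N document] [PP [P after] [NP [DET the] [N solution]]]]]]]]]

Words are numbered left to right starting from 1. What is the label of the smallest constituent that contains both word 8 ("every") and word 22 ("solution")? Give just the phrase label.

VP

Word 8 lies under S → VP → NP → DET; word 22 lies under S → VP → PP → NP → PP → NP → PP → NP → N. The lowest shared node is the VP.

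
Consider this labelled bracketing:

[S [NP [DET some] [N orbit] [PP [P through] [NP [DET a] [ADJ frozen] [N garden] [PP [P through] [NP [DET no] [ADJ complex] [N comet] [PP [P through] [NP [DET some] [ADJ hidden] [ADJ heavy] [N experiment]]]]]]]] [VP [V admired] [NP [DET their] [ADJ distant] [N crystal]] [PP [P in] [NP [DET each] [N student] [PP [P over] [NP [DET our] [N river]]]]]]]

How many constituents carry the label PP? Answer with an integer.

5

Scanning left to right, an opening `[PP` appears at word positions 3, 7, 11, 20, 23 — 5 in total.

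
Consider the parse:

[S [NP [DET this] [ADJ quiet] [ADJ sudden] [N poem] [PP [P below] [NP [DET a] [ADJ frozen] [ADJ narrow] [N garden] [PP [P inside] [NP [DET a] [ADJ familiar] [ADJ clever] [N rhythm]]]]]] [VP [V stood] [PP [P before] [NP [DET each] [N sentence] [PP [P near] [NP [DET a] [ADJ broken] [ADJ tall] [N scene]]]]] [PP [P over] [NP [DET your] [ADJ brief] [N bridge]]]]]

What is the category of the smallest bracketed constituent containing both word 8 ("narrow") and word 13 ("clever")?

NP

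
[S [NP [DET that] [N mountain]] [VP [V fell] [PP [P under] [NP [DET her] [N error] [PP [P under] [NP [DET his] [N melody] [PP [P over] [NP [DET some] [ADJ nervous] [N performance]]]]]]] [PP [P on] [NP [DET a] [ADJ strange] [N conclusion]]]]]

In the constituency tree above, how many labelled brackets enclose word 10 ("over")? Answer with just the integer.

Counting open brackets not yet closed at "over": [S [VP [PP [NP [PP [NP [PP [P = 8.

8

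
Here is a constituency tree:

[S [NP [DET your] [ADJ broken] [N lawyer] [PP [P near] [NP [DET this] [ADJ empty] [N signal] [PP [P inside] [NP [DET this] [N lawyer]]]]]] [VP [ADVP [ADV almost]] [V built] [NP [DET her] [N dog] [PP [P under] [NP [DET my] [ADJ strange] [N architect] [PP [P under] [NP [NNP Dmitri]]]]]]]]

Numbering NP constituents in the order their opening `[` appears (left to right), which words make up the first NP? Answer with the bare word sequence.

your broken lawyer near this empty signal inside this lawyer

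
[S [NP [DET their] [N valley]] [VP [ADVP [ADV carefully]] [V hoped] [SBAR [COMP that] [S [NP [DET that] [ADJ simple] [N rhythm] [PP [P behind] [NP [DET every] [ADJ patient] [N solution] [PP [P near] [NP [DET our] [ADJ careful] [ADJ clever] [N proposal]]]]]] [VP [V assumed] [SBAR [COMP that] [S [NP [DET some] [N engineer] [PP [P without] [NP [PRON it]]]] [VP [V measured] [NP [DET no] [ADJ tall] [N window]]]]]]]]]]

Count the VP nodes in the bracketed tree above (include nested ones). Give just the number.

Listing each VP by its span: [VP carefully hoped that that simple rhythm behind every patient solution near our careful clever proposal assumed that some engineer without it measured no tall window]; [VP assumed that some engineer without it measured no tall window]; [VP measured no tall window] — that makes 3.

3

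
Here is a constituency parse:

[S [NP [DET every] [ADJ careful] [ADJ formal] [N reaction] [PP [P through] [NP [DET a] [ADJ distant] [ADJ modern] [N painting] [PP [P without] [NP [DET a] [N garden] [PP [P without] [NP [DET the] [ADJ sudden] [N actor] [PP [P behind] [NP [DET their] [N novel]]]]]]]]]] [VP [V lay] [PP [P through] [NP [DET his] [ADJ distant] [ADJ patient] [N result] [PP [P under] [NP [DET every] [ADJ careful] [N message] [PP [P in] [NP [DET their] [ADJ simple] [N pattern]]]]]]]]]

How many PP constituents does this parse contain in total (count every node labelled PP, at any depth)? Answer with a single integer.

Scanning left to right, an opening `[PP` appears at word positions 5, 10, 13, 17, 21, 26, 30 — 7 in total.

7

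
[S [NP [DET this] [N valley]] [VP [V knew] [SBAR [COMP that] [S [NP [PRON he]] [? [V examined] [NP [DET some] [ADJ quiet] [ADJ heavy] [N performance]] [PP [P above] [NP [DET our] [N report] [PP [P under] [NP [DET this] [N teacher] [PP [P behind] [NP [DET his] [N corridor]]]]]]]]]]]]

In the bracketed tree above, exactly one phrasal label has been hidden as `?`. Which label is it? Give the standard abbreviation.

VP

A constituent whose immediate children are V 'examined', NP, PP is a verb phrase: VP.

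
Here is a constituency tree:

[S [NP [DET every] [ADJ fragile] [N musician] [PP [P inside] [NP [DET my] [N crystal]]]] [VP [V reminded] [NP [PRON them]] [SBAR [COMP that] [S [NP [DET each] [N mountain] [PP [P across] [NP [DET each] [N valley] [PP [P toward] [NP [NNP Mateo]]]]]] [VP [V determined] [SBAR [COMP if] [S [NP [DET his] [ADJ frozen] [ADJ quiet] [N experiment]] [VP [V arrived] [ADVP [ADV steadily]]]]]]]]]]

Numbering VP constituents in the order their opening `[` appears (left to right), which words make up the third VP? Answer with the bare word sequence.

arrived steadily

Opening `[VP` markers occur at word positions 7, 17, 23; the third of these opens the constituent [VP arrived steadily].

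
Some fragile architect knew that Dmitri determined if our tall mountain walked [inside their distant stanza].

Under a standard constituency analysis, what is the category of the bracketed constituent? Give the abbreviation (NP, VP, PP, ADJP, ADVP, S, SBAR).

The bracketed span "inside their distant stanza" is headed by "inside", making it a prepositional phrase (PP).

PP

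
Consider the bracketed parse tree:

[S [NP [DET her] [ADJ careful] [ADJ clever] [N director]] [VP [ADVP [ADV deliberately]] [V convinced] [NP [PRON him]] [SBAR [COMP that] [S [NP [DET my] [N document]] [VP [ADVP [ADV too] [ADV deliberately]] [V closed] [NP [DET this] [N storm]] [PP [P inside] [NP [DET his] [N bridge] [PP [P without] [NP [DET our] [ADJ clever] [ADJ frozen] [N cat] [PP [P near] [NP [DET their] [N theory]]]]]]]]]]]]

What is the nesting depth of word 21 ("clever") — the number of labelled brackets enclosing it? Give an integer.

10

Counting open brackets not yet closed at "clever": [S [VP [SBAR [S [VP [PP [NP [PP [NP [ADJ = 10.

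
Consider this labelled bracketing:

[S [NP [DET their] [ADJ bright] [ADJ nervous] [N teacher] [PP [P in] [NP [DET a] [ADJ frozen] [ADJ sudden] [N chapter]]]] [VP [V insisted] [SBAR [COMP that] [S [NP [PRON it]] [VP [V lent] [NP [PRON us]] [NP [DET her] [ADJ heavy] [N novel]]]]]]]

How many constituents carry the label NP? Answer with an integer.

Scanning left to right, an opening `[NP` appears at word positions 1, 6, 12, 14, 15 — 5 in total.

5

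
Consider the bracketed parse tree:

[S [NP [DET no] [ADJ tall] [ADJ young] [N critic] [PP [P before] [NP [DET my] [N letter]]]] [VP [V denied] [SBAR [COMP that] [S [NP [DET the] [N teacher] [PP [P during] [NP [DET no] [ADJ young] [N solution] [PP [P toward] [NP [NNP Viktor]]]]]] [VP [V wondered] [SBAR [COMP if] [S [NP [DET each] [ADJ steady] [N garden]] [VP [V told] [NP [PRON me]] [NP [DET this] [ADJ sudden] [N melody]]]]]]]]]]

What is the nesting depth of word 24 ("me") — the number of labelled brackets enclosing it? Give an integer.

10

Counting open brackets not yet closed at "me": [S [VP [SBAR [S [VP [SBAR [S [VP [NP [PRON = 10.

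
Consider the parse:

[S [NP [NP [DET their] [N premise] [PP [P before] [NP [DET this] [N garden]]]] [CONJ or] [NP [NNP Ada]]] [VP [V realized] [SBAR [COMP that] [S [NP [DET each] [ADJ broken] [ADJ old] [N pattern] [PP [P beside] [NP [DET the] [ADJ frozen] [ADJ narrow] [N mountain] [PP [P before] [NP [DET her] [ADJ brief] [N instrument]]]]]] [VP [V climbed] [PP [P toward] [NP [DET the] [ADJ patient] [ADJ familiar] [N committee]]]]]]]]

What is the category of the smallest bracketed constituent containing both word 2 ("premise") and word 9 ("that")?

S

The smallest bracket enclosing both words is [S their premise before this garden or Ada realized that each broken old pattern beside the frozen narrow mountain before her brief instrument climbed toward the patient familiar committee], so the label is S.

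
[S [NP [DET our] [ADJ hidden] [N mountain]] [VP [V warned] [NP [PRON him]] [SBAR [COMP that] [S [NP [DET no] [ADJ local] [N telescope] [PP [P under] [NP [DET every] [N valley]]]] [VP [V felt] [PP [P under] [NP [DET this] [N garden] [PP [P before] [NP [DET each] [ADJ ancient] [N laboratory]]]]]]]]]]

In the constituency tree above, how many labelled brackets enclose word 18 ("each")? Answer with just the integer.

10

Path from the root down to the word: S → VP → SBAR → S → VP → PP → NP → PP → NP → DET. That is 10 enclosing brackets.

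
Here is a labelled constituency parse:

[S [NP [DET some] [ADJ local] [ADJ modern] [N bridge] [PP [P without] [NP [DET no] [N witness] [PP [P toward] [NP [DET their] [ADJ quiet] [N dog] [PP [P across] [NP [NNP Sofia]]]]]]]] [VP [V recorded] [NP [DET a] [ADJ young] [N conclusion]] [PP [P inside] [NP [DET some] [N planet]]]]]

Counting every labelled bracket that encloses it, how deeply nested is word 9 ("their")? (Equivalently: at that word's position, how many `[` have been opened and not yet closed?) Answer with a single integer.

The word sits inside DET, which is inside NP, inside PP, inside NP, inside PP, inside NP, inside S — 7 brackets in all.

7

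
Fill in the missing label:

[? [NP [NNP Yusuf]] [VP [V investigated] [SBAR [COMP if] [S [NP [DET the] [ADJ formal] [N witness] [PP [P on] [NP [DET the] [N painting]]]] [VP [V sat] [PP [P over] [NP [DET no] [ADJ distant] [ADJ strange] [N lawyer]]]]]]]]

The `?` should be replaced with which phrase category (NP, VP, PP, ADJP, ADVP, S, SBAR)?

S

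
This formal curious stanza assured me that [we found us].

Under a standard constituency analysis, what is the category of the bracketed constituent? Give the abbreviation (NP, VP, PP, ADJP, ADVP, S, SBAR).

S

"found" is the head of the bracketed span, so the span is a clause: S.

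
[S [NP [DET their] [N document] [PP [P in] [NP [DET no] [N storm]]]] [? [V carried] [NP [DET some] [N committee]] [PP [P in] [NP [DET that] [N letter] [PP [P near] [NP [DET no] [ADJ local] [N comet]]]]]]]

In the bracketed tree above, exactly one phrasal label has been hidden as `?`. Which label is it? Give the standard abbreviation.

VP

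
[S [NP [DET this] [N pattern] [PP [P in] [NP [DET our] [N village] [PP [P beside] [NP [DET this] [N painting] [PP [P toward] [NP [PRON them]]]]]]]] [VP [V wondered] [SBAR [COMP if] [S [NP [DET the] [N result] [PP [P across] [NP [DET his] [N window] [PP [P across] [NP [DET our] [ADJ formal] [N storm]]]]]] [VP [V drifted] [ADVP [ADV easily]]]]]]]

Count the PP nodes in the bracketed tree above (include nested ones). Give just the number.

5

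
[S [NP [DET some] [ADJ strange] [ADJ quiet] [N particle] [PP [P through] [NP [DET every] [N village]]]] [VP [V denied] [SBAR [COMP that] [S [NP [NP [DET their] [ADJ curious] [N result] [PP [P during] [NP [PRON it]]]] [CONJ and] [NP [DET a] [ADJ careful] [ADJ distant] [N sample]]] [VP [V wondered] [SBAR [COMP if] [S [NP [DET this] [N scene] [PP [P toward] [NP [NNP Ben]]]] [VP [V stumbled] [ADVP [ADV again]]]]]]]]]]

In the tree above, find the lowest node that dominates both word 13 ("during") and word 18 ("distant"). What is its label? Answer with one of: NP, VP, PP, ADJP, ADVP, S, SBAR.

Word 13 lies under S → VP → SBAR → S → NP → NP → PP → P; word 18 lies under S → VP → SBAR → S → NP → NP → ADJ. The lowest shared node is the NP.

NP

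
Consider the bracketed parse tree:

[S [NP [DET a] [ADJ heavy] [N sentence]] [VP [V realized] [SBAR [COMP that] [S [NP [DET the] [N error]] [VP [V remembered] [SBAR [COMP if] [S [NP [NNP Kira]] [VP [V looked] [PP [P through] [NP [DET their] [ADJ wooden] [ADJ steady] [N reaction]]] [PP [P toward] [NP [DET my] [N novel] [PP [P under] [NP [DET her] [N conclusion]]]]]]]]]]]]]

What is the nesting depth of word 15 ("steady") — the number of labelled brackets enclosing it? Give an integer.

11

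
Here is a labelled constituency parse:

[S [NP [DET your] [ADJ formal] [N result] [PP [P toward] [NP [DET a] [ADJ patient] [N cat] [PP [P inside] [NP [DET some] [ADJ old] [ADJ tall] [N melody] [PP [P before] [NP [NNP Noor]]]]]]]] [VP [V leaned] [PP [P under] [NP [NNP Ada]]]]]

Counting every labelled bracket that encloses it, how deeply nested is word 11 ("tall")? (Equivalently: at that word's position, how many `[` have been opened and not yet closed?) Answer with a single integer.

Counting open brackets not yet closed at "tall": [S [NP [PP [NP [PP [NP [ADJ = 7.

7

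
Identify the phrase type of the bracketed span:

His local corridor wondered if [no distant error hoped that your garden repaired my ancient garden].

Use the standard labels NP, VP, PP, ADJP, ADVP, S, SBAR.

The span is built around the head "hoped" — a clause (S).

S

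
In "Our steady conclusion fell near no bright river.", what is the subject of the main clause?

In the main clause the verb is "fell"; the NP preceding it, "our steady conclusion", is the subject.

our steady conclusion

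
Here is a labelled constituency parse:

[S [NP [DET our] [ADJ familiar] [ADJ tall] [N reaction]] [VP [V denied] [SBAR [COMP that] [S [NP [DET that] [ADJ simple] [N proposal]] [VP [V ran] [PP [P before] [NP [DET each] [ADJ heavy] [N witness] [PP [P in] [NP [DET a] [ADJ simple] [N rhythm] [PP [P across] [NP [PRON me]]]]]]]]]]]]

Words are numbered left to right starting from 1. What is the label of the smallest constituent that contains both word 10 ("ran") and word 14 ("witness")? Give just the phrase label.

VP

The smallest bracket enclosing both words is [VP ran before each heavy witness in a simple rhythm across me], so the label is VP.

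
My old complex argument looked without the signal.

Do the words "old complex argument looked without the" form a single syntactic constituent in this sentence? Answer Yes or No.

No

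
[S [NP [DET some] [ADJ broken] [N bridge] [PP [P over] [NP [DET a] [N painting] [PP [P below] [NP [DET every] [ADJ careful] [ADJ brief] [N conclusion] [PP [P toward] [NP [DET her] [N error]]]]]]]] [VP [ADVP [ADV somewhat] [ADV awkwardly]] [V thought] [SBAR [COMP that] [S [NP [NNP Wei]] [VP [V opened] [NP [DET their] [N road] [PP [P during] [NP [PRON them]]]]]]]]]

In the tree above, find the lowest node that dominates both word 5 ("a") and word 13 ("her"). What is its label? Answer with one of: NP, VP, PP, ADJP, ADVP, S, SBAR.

NP

Both words fall inside [NP a painting below every careful brief conclusion toward her error] (words 5–14), and no smaller constituent contains them both. Label: NP.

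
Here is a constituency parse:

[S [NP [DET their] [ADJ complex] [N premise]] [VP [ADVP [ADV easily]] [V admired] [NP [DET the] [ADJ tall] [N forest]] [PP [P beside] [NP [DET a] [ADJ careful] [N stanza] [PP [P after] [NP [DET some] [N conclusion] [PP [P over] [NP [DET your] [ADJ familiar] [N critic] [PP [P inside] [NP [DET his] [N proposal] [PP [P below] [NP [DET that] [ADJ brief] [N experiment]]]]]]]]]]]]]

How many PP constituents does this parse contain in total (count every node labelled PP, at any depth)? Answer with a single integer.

Listing each PP by its span: [PP beside a careful stanza after some conclusion over your familiar critic inside his proposal below that brief experiment]; [PP after some conclusion over your familiar critic inside his proposal below that brief experiment]; [PP over your familiar critic inside his proposal below that brief experiment]; [PP inside his proposal below that brief experiment]; [PP below that brief experiment] — that makes 5.

5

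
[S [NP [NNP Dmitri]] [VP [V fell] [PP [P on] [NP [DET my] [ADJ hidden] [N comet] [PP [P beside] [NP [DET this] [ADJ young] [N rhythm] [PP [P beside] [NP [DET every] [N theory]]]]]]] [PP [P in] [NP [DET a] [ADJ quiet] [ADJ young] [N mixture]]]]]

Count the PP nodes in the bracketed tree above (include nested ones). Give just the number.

4

Listing each PP by its span: [PP on my hidden comet beside this young rhythm beside every theory]; [PP beside this young rhythm beside every theory]; [PP beside every theory]; [PP in a quiet young mixture] — that makes 4.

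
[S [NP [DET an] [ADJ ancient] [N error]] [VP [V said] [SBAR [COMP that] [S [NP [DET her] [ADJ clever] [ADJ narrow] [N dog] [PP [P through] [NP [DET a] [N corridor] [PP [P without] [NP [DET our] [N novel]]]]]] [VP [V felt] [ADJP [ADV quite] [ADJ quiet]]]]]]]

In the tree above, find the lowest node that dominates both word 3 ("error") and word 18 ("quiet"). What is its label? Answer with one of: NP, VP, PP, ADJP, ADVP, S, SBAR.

S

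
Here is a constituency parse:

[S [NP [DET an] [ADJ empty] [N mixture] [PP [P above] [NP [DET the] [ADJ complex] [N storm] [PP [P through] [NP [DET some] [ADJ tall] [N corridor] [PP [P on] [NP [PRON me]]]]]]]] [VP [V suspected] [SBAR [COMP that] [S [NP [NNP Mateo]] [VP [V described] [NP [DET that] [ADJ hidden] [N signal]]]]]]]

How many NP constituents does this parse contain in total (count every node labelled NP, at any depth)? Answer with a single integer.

6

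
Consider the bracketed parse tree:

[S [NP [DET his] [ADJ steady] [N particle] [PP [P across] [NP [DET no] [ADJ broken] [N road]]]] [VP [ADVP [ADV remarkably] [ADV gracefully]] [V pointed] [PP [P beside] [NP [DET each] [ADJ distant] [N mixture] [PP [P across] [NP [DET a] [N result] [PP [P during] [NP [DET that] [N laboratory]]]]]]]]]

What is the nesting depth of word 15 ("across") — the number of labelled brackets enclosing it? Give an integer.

Path from the root down to the word: S → VP → PP → NP → PP → P. That is 6 enclosing brackets.

6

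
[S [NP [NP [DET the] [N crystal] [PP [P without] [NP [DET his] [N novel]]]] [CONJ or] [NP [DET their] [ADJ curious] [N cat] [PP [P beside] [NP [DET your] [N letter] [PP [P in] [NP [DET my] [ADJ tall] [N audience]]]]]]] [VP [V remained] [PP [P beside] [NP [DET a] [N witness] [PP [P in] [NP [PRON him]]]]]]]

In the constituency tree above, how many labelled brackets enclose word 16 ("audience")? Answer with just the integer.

8

Path from the root down to the word: S → NP → NP → PP → NP → PP → NP → N. That is 8 enclosing brackets.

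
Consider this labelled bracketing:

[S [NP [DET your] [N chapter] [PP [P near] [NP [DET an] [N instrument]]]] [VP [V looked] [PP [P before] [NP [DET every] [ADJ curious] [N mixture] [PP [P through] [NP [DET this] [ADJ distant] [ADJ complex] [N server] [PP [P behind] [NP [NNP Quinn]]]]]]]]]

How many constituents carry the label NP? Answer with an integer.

5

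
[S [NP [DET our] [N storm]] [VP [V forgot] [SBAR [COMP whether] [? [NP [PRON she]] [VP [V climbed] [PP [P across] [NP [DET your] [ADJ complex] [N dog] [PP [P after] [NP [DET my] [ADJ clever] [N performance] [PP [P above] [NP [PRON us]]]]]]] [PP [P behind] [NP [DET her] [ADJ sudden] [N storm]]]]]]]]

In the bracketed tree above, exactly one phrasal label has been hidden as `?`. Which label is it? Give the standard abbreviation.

S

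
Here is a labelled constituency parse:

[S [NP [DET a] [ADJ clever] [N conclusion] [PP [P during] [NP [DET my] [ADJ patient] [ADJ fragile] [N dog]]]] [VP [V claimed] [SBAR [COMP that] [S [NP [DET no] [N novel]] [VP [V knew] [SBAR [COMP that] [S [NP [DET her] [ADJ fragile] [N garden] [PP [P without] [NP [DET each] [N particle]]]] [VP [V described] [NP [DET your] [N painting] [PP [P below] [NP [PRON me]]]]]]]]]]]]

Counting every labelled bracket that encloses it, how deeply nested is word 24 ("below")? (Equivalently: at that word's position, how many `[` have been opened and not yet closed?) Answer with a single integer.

The word sits inside P, which is inside PP, inside NP, inside VP, inside S, inside SBAR, inside VP, inside S, inside SBAR, inside VP, inside S — 11 brackets in all.

11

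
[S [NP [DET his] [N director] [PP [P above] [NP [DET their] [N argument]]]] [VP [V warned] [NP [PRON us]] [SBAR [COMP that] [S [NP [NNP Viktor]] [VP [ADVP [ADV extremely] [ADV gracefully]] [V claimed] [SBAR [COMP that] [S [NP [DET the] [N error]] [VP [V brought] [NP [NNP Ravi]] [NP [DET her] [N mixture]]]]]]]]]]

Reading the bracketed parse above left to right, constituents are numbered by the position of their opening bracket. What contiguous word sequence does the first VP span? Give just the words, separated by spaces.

warned us that Viktor extremely gracefully claimed that the error brought Ravi her mixture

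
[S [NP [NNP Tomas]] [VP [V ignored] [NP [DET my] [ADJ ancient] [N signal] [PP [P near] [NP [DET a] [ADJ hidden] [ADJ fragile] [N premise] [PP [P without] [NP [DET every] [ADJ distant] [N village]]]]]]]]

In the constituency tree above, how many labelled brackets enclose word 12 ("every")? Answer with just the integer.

8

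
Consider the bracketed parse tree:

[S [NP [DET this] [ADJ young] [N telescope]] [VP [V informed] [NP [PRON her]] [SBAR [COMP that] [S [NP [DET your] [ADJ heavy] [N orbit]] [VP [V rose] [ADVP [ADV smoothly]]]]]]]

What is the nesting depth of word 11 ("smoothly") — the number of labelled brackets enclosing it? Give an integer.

7

The word sits inside ADV, which is inside ADVP, inside VP, inside S, inside SBAR, inside VP, inside S — 7 brackets in all.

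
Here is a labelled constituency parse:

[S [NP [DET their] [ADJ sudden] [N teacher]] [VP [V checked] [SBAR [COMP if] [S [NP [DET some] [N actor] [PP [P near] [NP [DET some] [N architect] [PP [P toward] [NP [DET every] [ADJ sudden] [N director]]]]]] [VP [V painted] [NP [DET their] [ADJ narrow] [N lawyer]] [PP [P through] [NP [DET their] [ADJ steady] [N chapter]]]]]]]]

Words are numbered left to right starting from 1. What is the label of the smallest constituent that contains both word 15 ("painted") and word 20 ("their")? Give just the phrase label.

VP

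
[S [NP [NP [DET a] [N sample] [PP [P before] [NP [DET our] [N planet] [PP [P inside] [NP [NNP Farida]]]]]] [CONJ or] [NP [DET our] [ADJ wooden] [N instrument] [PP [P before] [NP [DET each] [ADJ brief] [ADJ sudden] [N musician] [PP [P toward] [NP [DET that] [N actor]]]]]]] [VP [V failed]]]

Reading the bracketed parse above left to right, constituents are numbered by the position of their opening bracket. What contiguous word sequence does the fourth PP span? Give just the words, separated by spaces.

toward that actor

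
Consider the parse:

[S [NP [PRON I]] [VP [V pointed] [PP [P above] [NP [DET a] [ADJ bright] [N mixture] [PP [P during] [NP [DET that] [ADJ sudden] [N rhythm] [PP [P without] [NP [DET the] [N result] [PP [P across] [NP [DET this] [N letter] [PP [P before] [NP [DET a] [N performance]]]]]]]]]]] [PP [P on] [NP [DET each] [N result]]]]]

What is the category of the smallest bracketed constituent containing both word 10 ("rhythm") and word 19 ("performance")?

NP

Both words fall inside [NP that sudden rhythm without the result across this letter before a performance] (words 8–19), and no smaller constituent contains them both. Label: NP.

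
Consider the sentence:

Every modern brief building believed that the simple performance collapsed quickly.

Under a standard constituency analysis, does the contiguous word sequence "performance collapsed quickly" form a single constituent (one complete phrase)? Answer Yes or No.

The smallest constituent containing the whole sequence is the clause [S the simple performance collapsed quickly], but the sequence is only part of it — it straddles the boundary between noun phrase "the simple performance" and verb phrase "collapsed quickly".

No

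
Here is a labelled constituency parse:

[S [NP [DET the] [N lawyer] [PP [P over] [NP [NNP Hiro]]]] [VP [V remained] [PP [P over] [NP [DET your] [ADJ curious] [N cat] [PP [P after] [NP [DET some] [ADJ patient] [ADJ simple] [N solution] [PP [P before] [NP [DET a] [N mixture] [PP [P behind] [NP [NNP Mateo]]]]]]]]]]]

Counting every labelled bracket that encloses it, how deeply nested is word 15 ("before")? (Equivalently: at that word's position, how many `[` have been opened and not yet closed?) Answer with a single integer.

The word sits inside P, which is inside PP, inside NP, inside PP, inside NP, inside PP, inside VP, inside S — 8 brackets in all.

8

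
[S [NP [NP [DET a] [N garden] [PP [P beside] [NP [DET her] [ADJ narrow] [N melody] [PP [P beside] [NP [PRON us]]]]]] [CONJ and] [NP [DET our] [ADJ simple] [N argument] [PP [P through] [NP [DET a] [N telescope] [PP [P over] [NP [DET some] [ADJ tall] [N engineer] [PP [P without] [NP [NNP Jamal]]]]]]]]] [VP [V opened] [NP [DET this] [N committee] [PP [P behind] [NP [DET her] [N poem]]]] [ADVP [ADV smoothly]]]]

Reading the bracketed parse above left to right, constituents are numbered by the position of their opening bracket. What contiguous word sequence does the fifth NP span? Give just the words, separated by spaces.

our simple argument through a telescope over some tall engineer without Jamal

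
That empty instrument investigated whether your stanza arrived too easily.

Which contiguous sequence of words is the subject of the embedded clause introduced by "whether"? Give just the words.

The subject of the embedded clause introduced by "whether" is the NP immediately before the verb "arrived": "your stanza".

your stanza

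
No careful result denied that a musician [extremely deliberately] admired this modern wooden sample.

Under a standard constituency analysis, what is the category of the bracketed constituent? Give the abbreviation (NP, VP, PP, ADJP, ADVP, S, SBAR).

The bracketed span "extremely deliberately" is headed by "deliberately", making it an adverb phrase (ADVP).

ADVP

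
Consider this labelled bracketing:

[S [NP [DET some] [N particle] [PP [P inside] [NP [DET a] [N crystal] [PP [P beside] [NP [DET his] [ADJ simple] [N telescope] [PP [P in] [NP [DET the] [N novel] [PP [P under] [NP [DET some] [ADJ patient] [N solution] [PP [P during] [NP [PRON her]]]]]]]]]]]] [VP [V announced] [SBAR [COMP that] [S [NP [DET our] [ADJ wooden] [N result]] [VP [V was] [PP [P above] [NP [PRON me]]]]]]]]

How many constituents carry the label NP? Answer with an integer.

Listing each NP by its span: [NP some particle inside a crystal beside his simple telescope in the novel under some patient solution during her]; [NP a crystal beside his simple telescope in the novel under some patient solution during her]; [NP his simple telescope in the novel under some patient solution during her]; [NP the novel under some patient solution during her]; [NP some patient solution during her]; [NP her] … — that makes 8.

8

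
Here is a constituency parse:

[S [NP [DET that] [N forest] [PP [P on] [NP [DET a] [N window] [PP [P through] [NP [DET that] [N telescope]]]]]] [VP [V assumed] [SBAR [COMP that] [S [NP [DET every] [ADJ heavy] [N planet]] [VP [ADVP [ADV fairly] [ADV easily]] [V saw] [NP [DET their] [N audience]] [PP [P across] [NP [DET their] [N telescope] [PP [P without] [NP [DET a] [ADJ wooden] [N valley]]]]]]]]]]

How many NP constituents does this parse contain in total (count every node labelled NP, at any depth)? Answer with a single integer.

7

Listing each NP by its span: [NP that forest on a window through that telescope]; [NP a window through that telescope]; [NP that telescope]; [NP every heavy planet]; [NP their audience]; [NP their telescope without a wooden valley] … — that makes 7.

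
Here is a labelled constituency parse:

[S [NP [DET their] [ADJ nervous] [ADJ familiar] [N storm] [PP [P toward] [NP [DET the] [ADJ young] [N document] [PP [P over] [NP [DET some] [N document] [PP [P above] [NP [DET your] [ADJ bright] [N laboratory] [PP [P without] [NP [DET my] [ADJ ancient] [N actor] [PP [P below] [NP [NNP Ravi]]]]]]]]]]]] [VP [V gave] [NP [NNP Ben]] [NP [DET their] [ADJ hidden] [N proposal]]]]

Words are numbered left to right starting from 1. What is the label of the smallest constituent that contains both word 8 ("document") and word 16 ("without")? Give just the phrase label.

NP

The smallest bracket enclosing both words is [NP the young document over some document above your bright laboratory without my ancient actor below Ravi], so the label is NP.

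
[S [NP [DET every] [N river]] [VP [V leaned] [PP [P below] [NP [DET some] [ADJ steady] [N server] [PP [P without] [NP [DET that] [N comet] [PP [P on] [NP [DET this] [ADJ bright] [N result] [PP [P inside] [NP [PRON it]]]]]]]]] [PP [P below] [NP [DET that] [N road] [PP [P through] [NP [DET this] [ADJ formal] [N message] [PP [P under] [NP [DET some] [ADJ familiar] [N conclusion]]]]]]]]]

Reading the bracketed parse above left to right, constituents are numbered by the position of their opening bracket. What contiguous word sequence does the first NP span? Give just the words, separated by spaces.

The NP opening brackets appear, in order, over: "every river"; "some steady server without that comet on this bright result inside it"; "that comet on this bright result inside it"; "this bright result inside it"; "it"; "that road through this formal message under some familiar conclusion"; "this formal message under some familiar conclusion"; "some familiar conclusion". The first one spans "every river".

every river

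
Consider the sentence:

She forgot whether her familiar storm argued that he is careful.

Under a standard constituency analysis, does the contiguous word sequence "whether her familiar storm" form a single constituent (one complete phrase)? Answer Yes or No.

No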